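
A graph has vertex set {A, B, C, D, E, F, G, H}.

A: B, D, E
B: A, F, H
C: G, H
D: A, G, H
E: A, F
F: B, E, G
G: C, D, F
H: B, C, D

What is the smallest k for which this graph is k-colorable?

3

The cycle G-C-H-B-F-G has odd length 5, so it cannot be 2-colored; at least 3 colors are needed.
A valid assignment using 3 colors: A=1, B=2, C=2, D=2, E=2, F=1, G=3, H=1. Every edge joins two different colors.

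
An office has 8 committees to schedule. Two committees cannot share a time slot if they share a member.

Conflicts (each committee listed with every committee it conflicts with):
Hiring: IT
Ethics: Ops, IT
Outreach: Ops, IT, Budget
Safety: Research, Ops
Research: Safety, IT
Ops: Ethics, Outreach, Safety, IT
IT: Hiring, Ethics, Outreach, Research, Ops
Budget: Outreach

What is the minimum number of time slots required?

Outreach, Ops, IT all conflict with each other, so at least 3 time slots are needed.
3 time slots suffice: Hiring=2, Ethics=3, Outreach=3, Safety=1, Research=2, Ops=2, IT=1, Budget=1. Every pair that conflicts lands in different time slots.

3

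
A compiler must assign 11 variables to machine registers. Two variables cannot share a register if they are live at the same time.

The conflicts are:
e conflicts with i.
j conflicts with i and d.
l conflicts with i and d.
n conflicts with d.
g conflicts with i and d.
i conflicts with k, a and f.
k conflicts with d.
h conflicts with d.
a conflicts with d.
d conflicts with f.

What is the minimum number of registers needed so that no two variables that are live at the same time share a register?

g and d conflict, so at least 2 registers are needed.
2 registers suffice: e=2, j=2, l=2, n=2, g=2, i=1, k=2, h=2, a=2, d=1, f=2. Every pair that conflicts lands in different registers.

2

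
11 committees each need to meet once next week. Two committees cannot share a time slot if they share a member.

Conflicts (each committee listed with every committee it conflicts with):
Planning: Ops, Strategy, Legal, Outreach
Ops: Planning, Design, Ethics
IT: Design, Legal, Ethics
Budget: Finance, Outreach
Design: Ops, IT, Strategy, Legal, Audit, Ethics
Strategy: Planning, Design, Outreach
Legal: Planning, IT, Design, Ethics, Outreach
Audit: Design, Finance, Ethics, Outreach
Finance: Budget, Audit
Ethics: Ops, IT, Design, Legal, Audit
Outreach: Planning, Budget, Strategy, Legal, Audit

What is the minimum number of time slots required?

IT, Design, Legal, Ethics are mutually in conflict, so at least 4 time slots are needed.
4 time slots suffice: Planning=2, Ops=3, IT=4, Budget=2, Design=1, Strategy=3, Legal=3, Audit=3, Finance=1, Ethics=2, Outreach=1. No two conflicting committees share a time slot.

4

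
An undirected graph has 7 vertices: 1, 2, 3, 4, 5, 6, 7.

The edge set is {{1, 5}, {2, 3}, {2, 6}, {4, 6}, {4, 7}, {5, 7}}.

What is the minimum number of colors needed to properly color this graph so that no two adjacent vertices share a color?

2

4 and 7 are adjacent, so at least 2 colors are needed.
2 colors suffice: color a → {2, 4, 5}; color b → {1, 3, 6, 7}. Every edge joins two different colors.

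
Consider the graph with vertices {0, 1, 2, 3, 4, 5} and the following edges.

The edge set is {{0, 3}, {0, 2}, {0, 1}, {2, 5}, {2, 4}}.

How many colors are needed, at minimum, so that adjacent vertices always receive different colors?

2

0 and 3 are adjacent, so at least 2 colors are needed.
2 colors suffice: 0=blue, 1=red, 2=red, 3=red, 4=blue, 5=blue. Each edge has distinct colors on its endpoints.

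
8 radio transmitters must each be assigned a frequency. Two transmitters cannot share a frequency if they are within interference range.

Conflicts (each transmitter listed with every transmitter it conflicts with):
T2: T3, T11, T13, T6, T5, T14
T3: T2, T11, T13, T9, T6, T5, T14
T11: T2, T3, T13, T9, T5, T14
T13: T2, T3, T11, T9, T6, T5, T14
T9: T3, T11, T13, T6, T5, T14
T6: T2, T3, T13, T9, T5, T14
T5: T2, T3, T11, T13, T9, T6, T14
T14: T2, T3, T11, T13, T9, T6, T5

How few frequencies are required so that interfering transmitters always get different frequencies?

6

T3, T13, T9, T6, T5, T14 all conflict with each other, so at least 6 frequencies are needed.
6 frequencies suffice: frequency 1 → {T5}; frequency 2 → {T13}; frequency 3 → {T3}; frequency 4 → {T14}; frequency 5 → {T11, T6}; frequency 6 → {T2, T9}. No two conflicting transmitters share a frequency.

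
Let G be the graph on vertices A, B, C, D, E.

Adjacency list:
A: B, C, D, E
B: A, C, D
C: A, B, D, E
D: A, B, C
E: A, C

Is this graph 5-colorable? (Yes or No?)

The chromatic number is 4. A, B, C, D form a clique, so at least 4 colors are needed.
4 colors suffice: A=2, B=3, C=1, D=4, E=3.
Since 5 ≥ 4, a proper 5-coloring certainly exists.

Yes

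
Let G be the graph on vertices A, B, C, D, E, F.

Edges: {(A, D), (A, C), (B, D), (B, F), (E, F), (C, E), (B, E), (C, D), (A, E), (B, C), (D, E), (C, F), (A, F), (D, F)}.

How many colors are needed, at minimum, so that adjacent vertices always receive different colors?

5

A, C, D, E, F form a clique, so at least 5 colors are needed.
5 colors suffice: color 1 → {C}; color 2 → {F}; color 3 → {D}; color 4 → {E}; color 5 → {A, B}. Every edge joins two different colors.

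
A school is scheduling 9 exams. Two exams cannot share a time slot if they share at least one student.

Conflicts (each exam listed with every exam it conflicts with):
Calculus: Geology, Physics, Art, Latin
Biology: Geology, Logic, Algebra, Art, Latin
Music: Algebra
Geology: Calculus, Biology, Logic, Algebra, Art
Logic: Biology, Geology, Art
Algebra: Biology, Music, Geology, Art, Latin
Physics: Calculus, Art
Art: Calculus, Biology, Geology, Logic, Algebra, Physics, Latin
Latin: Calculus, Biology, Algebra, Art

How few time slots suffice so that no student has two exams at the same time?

4

Biology, Algebra, Art, Latin pairwise conflict, so at least 4 time slots are needed.
4 time slots suffice: time slot 1 → {Music, Art}; time slot 2 → {Calculus, Logic, Algebra}; time slot 3 → {Geology, Physics, Latin}; time slot 4 → {Biology}. No two conflicting exams share a time slot.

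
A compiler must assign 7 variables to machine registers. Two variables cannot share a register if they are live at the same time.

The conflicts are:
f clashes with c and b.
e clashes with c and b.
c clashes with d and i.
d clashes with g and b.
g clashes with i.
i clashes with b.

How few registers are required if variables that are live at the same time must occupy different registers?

g and i conflict, so at least 2 registers are needed.
2 registers suffice: register 1 → {c, g, b}; register 2 → {f, e, d, i}. Each listed conflict is separated.

2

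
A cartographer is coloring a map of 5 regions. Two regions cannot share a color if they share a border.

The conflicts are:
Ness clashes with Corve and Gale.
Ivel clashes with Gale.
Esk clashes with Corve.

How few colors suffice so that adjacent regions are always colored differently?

Ness and Gale conflict, so at least 2 colors are needed.
A valid assignment using 2 colors: Ness=1, Ivel=1, Esk=1, Corve=2, Gale=2. Every pair that conflicts lands in different colors.

2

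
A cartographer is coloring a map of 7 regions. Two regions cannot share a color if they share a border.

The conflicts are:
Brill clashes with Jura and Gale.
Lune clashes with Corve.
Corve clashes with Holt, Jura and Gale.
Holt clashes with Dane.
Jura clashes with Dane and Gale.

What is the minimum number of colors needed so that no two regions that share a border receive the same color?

Corve, Jura, Gale are mutually in conflict, so at least 3 colors are needed.
3 colors suffice: Brill=1, Lune=2, Corve=1, Holt=2, Jura=2, Dane=1, Gale=3. Each listed conflict is separated.

3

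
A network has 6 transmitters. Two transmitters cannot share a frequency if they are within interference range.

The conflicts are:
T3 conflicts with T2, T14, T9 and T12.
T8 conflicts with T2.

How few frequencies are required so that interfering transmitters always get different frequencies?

2

T8 and T2 conflict, so at least 2 frequencies are needed.
A valid assignment using 2 frequencies: T3=1, T8=1, T2=2, T14=2, T9=2, T12=2. No two conflicting transmitters share a frequency.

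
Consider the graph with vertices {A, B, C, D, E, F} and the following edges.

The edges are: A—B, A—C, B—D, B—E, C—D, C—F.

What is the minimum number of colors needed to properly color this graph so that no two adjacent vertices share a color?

C and D are adjacent, so at least 2 colors are needed.
One proper 2-coloring: A=blue, B=red, C=red, D=blue, E=blue, F=blue. No two adjacent vertices share a color.

2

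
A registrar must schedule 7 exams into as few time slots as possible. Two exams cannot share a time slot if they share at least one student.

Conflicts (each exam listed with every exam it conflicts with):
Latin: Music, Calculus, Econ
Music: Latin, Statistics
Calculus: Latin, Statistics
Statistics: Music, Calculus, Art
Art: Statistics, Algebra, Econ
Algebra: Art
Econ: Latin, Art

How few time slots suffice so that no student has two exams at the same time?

3

The cycle Music-Statistics-Art-Econ-Latin-Music has odd length 5, so it cannot be 2-colored; at least 3 time slots are needed.
3 time slots suffice: time slot 1 → {Latin, Statistics, Algebra}; time slot 2 → {Music, Calculus, Art}; time slot 3 → {Econ}. Every pair that conflicts lands in different time slots.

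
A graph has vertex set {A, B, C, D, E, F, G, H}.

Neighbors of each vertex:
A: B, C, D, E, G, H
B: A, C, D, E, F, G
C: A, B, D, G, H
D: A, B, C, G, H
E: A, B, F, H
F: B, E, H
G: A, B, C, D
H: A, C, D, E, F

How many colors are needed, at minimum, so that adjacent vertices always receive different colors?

5

A, B, C, D, G are pairwise adjacent (a clique of size 5), so at least 5 colors are needed.
5 colors suffice: color red → {B, H}; color blue → {A, F}; color green → {D, E}; color yellow → {C}; color purple → {G}. No two adjacent vertices share a color.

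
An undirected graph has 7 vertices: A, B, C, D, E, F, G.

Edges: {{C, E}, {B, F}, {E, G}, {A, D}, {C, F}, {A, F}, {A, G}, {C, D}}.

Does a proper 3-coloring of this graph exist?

Yes

The chromatic number is 3. The cycle E-C-F-A-G-E has odd length 5, so it cannot be 2-colored; at least 3 colors are needed.
3 colors suffice: color 1 → {D, F, G}; color 2 → {A, B, C}; color 3 → {E}.
That is already a proper 3-coloring.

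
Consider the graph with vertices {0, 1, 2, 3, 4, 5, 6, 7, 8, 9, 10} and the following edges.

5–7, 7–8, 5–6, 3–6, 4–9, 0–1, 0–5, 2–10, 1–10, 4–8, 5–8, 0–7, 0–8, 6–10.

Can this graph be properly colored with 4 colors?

The chromatic number is 4. 0, 5, 7, 8 form a clique, so at least 4 colors are needed.
4 colors suffice: color red → {0, 3, 4, 10}; color blue → {1, 2, 6, 8, 9}; color green → {5}; color yellow → {7}.
That is already a proper 4-coloring.

Yes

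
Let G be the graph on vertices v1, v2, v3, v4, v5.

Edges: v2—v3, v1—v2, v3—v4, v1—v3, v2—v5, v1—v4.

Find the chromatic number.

3

v1, v2, v3 are pairwise adjacent, so at least 3 colors are needed.
3 colors suffice: color 1 → {v3, v5}; color 2 → {v2, v4}; color 3 → {v1}. Every edge joins two different colors.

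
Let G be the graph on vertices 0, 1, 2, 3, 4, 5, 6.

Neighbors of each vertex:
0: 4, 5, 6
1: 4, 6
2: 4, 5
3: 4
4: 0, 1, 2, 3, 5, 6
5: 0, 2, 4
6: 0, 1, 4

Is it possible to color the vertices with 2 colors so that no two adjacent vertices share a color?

0, 4, 6 are pairwise adjacent, so at least 3 colors are needed.
So 2 colors are not enough.

No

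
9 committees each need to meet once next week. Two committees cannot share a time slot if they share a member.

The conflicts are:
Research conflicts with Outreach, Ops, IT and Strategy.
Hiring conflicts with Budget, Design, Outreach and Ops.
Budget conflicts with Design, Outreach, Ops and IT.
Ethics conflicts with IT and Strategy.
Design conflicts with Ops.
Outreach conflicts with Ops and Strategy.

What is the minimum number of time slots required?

4

Hiring, Budget, Design, Ops pairwise conflict, so at least 4 time slots are needed.
4 time slots suffice: Research=1, Hiring=4, Budget=1, Ethics=1, Design=2, Outreach=2, Ops=3, IT=2, Strategy=3. Every pair that conflicts lands in different time slots.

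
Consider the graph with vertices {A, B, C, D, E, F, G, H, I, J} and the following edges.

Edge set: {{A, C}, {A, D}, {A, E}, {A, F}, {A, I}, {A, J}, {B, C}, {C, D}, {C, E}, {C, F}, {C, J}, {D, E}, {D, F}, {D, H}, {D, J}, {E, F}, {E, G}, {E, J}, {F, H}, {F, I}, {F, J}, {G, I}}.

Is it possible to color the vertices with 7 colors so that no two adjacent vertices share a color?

Yes

The chromatic number is 6. A, C, D, E, F, J form a clique, so at least 6 colors are needed.
6 colors suffice: A=3, B=1, C=5, D=4, E=2, F=1, G=1, H=2, I=2, J=6.
Since 7 ≥ 6, a proper 7-coloring certainly exists.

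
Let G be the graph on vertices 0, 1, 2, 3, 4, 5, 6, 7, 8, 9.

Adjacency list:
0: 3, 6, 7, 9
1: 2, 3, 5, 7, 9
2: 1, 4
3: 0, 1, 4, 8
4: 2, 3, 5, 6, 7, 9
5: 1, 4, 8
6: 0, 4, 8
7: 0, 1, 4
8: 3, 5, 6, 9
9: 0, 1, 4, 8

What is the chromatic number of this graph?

3 and 8 are adjacent, so at least 2 colors are needed.
2 colors suffice: color a → {0, 1, 4, 8}; color b → {2, 3, 5, 6, 7, 9}. Each edge has distinct colors on its endpoints.

2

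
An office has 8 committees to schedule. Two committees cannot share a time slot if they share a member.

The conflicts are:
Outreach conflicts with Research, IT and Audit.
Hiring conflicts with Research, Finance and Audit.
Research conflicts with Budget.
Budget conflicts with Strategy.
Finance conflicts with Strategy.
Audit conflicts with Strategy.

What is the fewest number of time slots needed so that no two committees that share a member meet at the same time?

The cycle Budget-Strategy-Finance-Hiring-Research-Budget has odd length 5, so it cannot be 2-colored; at least 3 time slots are needed.
Using 3 time slots: Outreach=3, Hiring=3, Research=1, IT=1, Budget=2, Finance=2, Audit=2, Strategy=1. No two conflicting committees share a time slot.

3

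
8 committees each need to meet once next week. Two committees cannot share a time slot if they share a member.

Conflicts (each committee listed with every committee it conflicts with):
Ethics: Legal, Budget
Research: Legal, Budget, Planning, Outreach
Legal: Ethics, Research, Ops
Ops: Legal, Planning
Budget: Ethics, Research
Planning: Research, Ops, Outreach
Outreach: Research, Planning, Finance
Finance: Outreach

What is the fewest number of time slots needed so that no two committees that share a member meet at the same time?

Research, Planning, Outreach are mutually in conflict, so at least 3 time slots are needed.
Using 3 time slots: Ethics=1, Research=1, Legal=2, Ops=1, Budget=2, Planning=2, Outreach=3, Finance=1. No two conflicting committees share a time slot.

3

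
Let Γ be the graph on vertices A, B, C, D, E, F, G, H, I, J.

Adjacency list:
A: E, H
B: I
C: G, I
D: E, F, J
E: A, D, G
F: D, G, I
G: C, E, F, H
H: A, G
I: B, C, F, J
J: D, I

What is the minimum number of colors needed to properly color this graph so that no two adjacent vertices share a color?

C and I are adjacent, so at least 2 colors are needed.
One proper 2-coloring: A=1, B=2, C=2, D=1, E=2, F=2, G=1, H=2, I=1, J=2. Each edge has distinct colors on its endpoints.

2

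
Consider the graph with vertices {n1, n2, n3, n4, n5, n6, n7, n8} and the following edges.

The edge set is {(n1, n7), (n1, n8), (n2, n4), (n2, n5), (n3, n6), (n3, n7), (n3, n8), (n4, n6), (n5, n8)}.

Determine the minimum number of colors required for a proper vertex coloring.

n4 and n6 are adjacent, so at least 2 colors are needed.
2 colors suffice: color 1 → {n2, n6, n7, n8}; color 2 → {n1, n3, n4, n5}. Each edge has distinct colors on its endpoints.

2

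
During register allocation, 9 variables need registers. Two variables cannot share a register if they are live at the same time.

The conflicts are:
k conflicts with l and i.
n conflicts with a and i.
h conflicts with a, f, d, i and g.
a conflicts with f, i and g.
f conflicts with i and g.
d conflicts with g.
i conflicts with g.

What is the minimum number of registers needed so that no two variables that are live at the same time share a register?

5

h, a, f, i, g all conflict with each other, so at least 5 registers are needed.
5 registers suffice: register 1 → {l, d, i}; register 2 → {k, n, g}; register 3 → {a}; register 4 → {h}; register 5 → {f}. No two conflicting variables share a register.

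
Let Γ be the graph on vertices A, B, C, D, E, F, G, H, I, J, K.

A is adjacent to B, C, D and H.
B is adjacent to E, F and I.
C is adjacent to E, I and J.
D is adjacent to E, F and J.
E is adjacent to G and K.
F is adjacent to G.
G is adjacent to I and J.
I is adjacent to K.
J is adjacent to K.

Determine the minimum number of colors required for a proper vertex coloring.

B and F are adjacent, so at least 2 colors are needed.
A valid assignment using 2 colors: A=1, B=2, C=2, D=2, E=1, F=1, G=2, H=2, I=1, J=1, K=2. Every edge joins two different colors.

2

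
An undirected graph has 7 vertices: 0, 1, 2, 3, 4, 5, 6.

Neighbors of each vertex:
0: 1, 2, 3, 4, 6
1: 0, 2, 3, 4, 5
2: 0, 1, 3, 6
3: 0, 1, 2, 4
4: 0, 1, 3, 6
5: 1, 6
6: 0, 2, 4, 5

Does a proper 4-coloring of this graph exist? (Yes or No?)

The chromatic number is 4. 0, 1, 3, 4 are mutually adjacent (a clique of size 4), so at least 4 colors are needed.
4 colors suffice: color a → {1, 6}; color b → {0, 5}; color c → {2, 4}; color d → {3}.
That is already a proper 4-coloring.

Yes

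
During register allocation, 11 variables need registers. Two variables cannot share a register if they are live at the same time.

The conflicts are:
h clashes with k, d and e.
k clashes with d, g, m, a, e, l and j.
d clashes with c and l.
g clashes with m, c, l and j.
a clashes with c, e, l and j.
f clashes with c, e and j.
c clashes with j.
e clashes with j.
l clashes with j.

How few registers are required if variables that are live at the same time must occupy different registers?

4

k, a, l, j all conflict with each other, so at least 4 registers are needed.
4 registers suffice: register 1 → {k, c}; register 2 → {d, m, j}; register 3 → {e, l}; register 4 → {h, g, a, f}. No two conflicting variables share a register.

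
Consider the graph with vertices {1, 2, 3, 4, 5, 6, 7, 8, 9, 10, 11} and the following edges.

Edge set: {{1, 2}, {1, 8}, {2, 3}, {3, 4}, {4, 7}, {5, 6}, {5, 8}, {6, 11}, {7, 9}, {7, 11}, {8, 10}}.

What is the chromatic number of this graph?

The cycle 8-5-6-11-7-4-3-2-1-8 has odd length 9, so it cannot be 2-colored; at least 3 colors are needed.
3 colors suffice: color a → {3, 6, 7, 8}; color b → {1, 4, 5, 9, 10, 11}; color c → {2}. No two adjacent vertices share a color.

3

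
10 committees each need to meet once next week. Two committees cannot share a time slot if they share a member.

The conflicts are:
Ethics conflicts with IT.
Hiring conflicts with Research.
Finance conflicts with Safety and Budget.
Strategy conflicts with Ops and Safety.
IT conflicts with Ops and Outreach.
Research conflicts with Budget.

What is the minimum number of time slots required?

2

Finance and Budget conflict, so at least 2 time slots are needed.
2 time slots suffice: time slot 1 → {Finance, Strategy, IT, Research}; time slot 2 → {Ethics, Hiring, Ops, Outreach, Safety, Budget}. Every pair that conflicts lands in different time slots.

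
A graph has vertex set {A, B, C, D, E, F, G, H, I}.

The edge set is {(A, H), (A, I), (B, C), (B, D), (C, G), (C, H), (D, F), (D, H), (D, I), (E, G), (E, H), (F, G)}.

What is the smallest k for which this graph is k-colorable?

3

The cycle F-D-H-C-G-F has odd length 5, so it cannot be 2-colored; at least 3 colors are needed.
One proper 3-coloring: A=1, B=2, C=3, D=1, E=3, F=2, G=1, H=2, I=2. Each edge has distinct colors on its endpoints.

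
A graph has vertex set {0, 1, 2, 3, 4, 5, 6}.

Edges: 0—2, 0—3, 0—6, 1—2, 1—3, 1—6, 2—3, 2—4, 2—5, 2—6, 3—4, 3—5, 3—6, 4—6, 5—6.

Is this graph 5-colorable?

Yes

The chromatic number is 4. 1, 2, 3, 6 form a clique, so at least 4 colors are needed.
4 colors suffice: color red → {2}; color blue → {6}; color green → {3}; color yellow → {0, 1, 4, 5}.
Since 5 ≥ 4, a proper 5-coloring certainly exists.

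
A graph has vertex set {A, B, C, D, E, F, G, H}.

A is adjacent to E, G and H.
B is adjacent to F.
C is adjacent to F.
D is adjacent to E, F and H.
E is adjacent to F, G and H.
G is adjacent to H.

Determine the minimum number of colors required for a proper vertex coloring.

A, E, G, H are pairwise adjacent (a clique of size 4), so at least 4 colors are needed.
4 colors suffice: color red → {B, C, E}; color blue → {F, H}; color green → {D, G}; color yellow → {A}. Every edge joins two different colors.

4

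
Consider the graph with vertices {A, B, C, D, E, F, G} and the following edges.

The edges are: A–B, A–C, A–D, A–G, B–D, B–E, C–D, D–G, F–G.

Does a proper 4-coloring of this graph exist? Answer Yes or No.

Yes

The chromatic number is 3. A, C, D are mutually adjacent, so at least 3 colors are needed.
3 colors suffice: color red → {A, E, F}; color blue → {D}; color green → {B, C, G}.
Since 4 ≥ 3, a proper 4-coloring certainly exists.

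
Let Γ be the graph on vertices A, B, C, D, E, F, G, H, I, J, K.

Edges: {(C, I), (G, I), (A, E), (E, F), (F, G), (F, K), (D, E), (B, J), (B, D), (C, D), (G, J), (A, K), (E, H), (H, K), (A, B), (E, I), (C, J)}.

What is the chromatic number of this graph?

D and E are adjacent, so at least 2 colors are needed.
2 colors suffice: A=blue, B=red, C=red, D=blue, E=red, F=blue, G=red, H=blue, I=blue, J=blue, K=red. Each edge has distinct colors on its endpoints.

2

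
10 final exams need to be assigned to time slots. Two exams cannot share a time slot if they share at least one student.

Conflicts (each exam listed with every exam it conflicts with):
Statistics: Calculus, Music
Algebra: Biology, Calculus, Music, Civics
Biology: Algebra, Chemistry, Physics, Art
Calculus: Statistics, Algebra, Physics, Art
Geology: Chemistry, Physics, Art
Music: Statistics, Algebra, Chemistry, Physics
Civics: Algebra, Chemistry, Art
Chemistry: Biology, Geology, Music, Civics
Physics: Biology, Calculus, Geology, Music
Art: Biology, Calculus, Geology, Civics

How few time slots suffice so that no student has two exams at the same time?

Biology and Physics conflict, so at least 2 time slots are needed.
2 time slots suffice: Statistics=2, Algebra=2, Biology=1, Calculus=1, Geology=1, Music=1, Civics=1, Chemistry=2, Physics=2, Art=2. No two conflicting exams share a time slot.

2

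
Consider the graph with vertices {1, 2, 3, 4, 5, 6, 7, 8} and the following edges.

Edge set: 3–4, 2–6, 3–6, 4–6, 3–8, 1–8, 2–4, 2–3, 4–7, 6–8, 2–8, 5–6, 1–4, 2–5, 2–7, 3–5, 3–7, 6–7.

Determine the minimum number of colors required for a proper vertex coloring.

2, 3, 4, 6, 7 are pairwise adjacent (a clique of size 5), so at least 5 colors are needed.
5 colors suffice: color red → {1, 3}; color blue → {2}; color green → {6}; color yellow → {4, 5, 8}; color purple → {7}. Every edge joins two different colors.

5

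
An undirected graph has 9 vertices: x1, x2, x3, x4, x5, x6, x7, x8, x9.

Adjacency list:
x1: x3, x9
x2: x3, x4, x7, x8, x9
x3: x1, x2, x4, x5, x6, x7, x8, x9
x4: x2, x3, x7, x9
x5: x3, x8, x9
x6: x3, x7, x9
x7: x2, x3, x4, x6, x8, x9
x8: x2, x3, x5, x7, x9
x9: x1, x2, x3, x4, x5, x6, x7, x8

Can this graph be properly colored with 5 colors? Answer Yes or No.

Yes

The chromatic number is 5. x2, x3, x4, x7, x9 form a clique, so at least 5 colors are needed.
One proper 5-coloring: x1=3, x2=4, x3=2, x4=5, x5=3, x6=4, x7=3, x8=5, x9=1.
That is already a proper 5-coloring.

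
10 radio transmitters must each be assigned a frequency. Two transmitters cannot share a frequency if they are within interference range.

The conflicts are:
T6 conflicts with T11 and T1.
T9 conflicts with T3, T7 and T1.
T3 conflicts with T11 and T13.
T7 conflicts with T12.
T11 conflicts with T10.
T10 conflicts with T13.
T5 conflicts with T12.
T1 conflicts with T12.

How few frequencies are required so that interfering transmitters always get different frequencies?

3

The cycle T6-T11-T3-T9-T1-T6 has odd length 5, so it cannot be 2-colored; at least 3 frequencies are needed.
Using 3 frequencies: T6=3, T9=2, T3=1, T7=1, T11=2, T10=1, T13=2, T5=1, T1=1, T12=2. Each listed conflict is separated.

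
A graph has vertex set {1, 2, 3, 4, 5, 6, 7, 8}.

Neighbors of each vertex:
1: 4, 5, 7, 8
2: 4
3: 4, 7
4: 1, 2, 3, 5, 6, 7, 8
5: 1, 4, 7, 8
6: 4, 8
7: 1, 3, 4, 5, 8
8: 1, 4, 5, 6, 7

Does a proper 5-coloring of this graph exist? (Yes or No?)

The chromatic number is 5. 1, 4, 5, 7, 8 are mutually adjacent (a clique of size 5), so at least 5 colors are needed.
One proper 5-coloring: 1=yellow, 2=blue, 3=green, 4=red, 5=purple, 6=blue, 7=blue, 8=green.
That is already a proper 5-coloring.

Yes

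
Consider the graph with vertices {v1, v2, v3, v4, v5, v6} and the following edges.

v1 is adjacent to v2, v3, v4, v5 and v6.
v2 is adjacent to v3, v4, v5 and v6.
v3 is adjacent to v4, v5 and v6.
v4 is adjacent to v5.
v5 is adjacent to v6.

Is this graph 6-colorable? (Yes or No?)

The chromatic number is 5. v1, v2, v3, v4, v5 are pairwise adjacent (a clique of size 5), so at least 5 colors are needed.
5 colors suffice: color 1 → {v2}; color 2 → {v3}; color 3 → {v5}; color 4 → {v1}; color 5 → {v4, v6}.
Since 6 ≥ 5, a proper 6-coloring certainly exists.

Yes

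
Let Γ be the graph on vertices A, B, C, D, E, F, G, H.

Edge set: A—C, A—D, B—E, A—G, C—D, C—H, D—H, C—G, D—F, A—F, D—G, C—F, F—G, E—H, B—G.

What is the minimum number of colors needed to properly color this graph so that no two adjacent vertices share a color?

5

A, C, D, F, G are mutually adjacent (a clique of size 5), so at least 5 colors are needed.
5 colors suffice: color 1 → {B, D}; color 2 → {G, H}; color 3 → {C, E}; color 4 → {A}; color 5 → {F}. No two adjacent vertices share a color.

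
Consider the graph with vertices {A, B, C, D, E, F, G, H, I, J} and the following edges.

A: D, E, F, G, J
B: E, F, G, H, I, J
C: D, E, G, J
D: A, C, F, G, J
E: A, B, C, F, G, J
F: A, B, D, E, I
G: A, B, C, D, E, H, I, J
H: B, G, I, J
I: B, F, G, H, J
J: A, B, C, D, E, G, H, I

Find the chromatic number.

5

B, G, H, I, J are mutually adjacent (a clique of size 5), so at least 5 colors are needed.
5 colors suffice: color 1 → {F, G}; color 2 → {J}; color 3 → {D, E, I}; color 4 → {A, B, C}; color 5 → {H}. No two adjacent vertices share a color.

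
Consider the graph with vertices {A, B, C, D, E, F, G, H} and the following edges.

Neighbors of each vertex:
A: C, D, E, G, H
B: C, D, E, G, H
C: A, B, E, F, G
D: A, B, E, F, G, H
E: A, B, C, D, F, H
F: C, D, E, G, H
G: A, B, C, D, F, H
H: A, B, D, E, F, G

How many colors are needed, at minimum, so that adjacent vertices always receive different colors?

4

B, D, E, H are mutually adjacent (a clique of size 4), so at least 4 colors are needed.
One proper 4-coloring: A=4, B=4, C=2, D=2, E=1, F=4, G=1, H=3. No two adjacent vertices share a color.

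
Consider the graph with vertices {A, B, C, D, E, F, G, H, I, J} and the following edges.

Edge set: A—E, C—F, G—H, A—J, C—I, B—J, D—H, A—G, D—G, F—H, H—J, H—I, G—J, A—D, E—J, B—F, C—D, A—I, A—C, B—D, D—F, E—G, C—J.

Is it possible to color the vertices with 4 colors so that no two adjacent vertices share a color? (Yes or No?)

The chromatic number is 4. A, E, G, J are pairwise adjacent (a clique of size 4), so at least 4 colors are needed.
4 colors suffice: A=2, B=2, C=3, D=1, E=4, F=4, G=3, H=2, I=1, J=1.
That is already a proper 4-coloring.

Yes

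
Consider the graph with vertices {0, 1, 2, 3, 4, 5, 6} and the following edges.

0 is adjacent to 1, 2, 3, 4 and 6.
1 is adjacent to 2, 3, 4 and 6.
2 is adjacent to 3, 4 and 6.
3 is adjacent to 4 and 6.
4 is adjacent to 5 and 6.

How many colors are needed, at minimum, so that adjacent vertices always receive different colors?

6

0, 1, 2, 3, 4, 6 are pairwise adjacent (a clique of size 6), so at least 6 colors are needed.
6 colors suffice: color a → {4}; color b → {5, 6}; color c → {0}; color d → {2}; color e → {1}; color f → {3}. No two adjacent vertices share a color.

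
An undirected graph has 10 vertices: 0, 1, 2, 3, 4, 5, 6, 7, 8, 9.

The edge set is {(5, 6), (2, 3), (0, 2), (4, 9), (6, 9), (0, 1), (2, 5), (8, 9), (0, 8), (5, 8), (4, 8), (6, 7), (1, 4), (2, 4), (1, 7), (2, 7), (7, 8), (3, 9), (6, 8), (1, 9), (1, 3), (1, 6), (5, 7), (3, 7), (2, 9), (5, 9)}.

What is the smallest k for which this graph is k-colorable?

4

5, 6, 7, 8 are mutually adjacent (a clique of size 4), so at least 4 colors are needed.
One proper 4-coloring: 0=a, 1=b, 2=b, 3=c, 4=c, 5=c, 6=d, 7=a, 8=b, 9=a. Every edge joins two different colors.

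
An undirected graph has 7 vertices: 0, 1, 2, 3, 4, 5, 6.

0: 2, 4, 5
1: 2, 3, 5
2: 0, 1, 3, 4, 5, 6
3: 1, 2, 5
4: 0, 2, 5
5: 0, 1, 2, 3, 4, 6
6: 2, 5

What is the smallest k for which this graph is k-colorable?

4

1, 2, 3, 5 form a clique, so at least 4 colors are needed.
4 colors suffice: color red → {5}; color blue → {2}; color green → {3, 4, 6}; color yellow → {0, 1}. Every edge joins two different colors.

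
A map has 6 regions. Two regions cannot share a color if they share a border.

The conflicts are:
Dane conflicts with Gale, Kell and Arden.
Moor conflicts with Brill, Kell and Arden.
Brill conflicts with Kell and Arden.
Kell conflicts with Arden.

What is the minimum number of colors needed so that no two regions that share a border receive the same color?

4

Moor, Brill, Kell, Arden all conflict with each other, so at least 4 colors are needed.
4 colors suffice: color 1 → {Gale, Kell}; color 2 → {Arden}; color 3 → {Dane, Brill}; color 4 → {Moor}. Each listed conflict is separated.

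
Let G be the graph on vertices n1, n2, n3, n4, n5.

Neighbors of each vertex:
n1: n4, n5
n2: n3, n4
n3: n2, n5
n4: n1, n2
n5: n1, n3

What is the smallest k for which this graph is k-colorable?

The cycle n3-n5-n1-n4-n2-n3 has odd length 5, so it cannot be 2-colored; at least 3 colors are needed.
3 colors suffice: n1=1, n2=3, n3=1, n4=2, n5=2. Every edge joins two different colors.

3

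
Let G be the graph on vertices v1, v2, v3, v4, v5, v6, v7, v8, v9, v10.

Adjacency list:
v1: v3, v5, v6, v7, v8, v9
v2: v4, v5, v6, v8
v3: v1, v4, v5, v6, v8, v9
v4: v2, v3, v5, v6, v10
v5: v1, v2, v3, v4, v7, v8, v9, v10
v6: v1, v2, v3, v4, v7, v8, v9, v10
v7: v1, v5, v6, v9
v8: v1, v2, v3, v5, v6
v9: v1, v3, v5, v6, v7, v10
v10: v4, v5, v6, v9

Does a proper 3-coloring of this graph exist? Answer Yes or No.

No

v1, v3, v5, v9 are pairwise adjacent (a clique of size 4), so at least 4 colors are needed.
So 3 colors are not enough.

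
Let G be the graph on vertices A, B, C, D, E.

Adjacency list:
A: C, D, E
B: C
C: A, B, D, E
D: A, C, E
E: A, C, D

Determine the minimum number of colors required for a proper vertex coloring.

4

A, C, D, E are mutually adjacent (a clique of size 4), so at least 4 colors are needed.
One proper 4-coloring: A=4, B=2, C=1, D=2, E=3. Every edge joins two different colors.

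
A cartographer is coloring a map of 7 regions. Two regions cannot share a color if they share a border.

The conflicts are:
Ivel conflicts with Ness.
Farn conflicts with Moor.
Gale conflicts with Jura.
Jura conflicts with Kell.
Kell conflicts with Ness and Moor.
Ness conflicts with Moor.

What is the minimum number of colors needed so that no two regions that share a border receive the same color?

3

Kell, Ness, Moor are mutually in conflict, so at least 3 colors are needed.
3 colors suffice: color 1 → {Ivel, Jura, Moor}; color 2 → {Farn, Gale, Kell}; color 3 → {Ness}. No two conflicting regions share a color.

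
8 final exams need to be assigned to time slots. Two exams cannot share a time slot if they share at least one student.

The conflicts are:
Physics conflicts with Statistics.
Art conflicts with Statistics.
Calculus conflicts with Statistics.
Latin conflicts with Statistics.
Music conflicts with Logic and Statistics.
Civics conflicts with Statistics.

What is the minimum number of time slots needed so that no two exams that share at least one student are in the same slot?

2

Music and Statistics conflict, so at least 2 time slots are needed.
A valid assignment using 2 time slots: Physics=2, Art=2, Calculus=2, Latin=2, Music=2, Civics=2, Logic=1, Statistics=1. Every pair that conflicts lands in different time slots.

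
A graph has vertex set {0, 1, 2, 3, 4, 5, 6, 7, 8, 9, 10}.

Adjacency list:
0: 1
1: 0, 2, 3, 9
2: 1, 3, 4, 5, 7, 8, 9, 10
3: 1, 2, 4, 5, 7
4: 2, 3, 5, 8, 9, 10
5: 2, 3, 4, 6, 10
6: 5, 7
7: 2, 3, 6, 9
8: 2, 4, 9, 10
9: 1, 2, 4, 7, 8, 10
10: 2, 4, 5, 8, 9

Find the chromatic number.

5

2, 4, 8, 9, 10 are pairwise adjacent (a clique of size 5), so at least 5 colors are needed.
5 colors suffice: color a → {0, 2, 6}; color b → {1, 4, 7}; color c → {3, 9}; color d → {5, 8}; color e → {10}. Every edge joins two different colors.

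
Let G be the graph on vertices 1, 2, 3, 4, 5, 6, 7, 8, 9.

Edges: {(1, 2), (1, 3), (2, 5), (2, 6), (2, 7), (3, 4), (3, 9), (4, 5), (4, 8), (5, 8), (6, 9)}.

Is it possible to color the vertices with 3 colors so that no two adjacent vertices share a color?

Yes

The chromatic number is 3. 4, 5, 8 are mutually adjacent, so at least 3 colors are needed.
3 colors suffice: color red → {2, 4, 9}; color blue → {3, 5, 6, 7}; color green → {1, 8}.
That is already a proper 3-coloring.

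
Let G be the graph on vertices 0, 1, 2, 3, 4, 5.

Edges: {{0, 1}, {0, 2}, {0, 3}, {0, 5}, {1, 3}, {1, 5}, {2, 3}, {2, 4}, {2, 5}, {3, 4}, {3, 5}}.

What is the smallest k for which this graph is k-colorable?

4

0, 1, 3, 5 are pairwise adjacent (a clique of size 4), so at least 4 colors are needed.
A valid assignment using 4 colors: 0=yellow, 1=green, 2=green, 3=red, 4=blue, 5=blue. No two adjacent vertices share a color.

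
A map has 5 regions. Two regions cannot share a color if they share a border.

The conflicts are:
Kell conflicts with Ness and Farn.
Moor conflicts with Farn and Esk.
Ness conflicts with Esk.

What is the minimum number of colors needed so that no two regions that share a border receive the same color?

The cycle Farn-Moor-Esk-Ness-Kell-Farn has odd length 5, so it cannot be 2-colored; at least 3 colors are needed.
One proper 3-coloring: Kell=2, Moor=2, Ness=3, Farn=1, Esk=1. Each listed conflict is separated.

3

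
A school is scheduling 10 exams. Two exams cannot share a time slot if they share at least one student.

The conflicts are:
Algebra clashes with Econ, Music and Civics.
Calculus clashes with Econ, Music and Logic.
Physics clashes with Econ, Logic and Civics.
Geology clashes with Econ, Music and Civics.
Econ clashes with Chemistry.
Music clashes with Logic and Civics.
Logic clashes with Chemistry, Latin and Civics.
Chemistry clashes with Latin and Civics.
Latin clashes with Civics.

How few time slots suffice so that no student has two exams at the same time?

4

Logic, Chemistry, Latin, Civics are mutually in conflict, so at least 4 time slots are needed.
4 time slots suffice: time slot 1 → {Econ, Civics}; time slot 2 → {Algebra, Geology, Logic}; time slot 3 → {Physics, Music, Chemistry}; time slot 4 → {Calculus, Latin}. No two conflicting exams share a time slot.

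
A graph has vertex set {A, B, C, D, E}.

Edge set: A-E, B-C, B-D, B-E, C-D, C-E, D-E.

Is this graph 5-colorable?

The chromatic number is 4. B, C, D, E are pairwise adjacent (a clique of size 4), so at least 4 colors are needed.
4 colors suffice: A=2, B=3, C=4, D=2, E=1.
Since 5 ≥ 4, a proper 5-coloring certainly exists.

Yes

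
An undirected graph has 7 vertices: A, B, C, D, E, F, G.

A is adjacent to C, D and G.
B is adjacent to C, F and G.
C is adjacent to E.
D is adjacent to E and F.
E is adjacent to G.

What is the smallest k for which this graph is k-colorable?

The cycle E-C-B-F-D-E has odd length 5, so it cannot be 2-colored; at least 3 colors are needed.
3 colors suffice: color 1 → {A, B, E}; color 2 → {C, D, G}; color 3 → {F}. No two adjacent vertices share a color.

3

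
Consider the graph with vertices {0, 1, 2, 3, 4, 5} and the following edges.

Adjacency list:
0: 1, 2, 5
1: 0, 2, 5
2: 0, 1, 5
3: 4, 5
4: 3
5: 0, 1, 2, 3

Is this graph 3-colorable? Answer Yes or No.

No

0, 1, 2, 5 are mutually adjacent (a clique of size 4), so at least 4 colors are needed.
So 3 colors are not enough.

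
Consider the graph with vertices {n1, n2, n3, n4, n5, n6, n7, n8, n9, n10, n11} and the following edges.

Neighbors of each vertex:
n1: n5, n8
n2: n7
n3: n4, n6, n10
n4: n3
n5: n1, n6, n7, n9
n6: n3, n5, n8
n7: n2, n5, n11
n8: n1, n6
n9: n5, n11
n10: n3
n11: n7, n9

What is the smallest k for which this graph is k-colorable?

n5 and n9 are adjacent, so at least 2 colors are needed.
One proper 2-coloring: n1=2, n2=1, n3=1, n4=2, n5=1, n6=2, n7=2, n8=1, n9=2, n10=2, n11=1. Every edge joins two different colors.

2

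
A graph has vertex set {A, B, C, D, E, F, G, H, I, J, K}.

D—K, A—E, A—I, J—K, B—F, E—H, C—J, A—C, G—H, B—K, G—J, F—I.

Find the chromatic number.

The cycle K-J-C-A-I-F-B-K has odd length 7, so it cannot be 2-colored; at least 3 colors are needed.
3 colors suffice: A=1, B=2, C=3, D=2, E=2, F=1, G=1, H=3, I=2, J=2, K=1. No two adjacent vertices share a color.

3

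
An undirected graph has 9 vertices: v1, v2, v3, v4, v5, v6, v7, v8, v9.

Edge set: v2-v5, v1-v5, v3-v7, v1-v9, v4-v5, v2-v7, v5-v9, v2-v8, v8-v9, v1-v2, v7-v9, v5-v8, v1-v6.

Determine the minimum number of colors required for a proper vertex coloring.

3

v2, v5, v8 form a triangle, so at least 3 colors are needed.
A valid assignment using 3 colors: v1=G, v2=B, v3=B, v4=B, v5=R, v6=R, v7=R, v8=G, v9=B. No two adjacent vertices share a color.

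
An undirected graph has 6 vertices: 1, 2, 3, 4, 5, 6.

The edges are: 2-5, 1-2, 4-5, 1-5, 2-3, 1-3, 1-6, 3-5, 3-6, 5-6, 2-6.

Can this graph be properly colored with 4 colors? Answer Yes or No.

1, 2, 3, 5, 6 form a clique, so at least 5 colors are needed.
So 4 colors are not enough.

No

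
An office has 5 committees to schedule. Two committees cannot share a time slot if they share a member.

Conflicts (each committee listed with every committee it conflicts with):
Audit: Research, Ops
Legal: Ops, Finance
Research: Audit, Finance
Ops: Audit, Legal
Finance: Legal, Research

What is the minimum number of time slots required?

3

The cycle Ops-Legal-Finance-Research-Audit-Ops has odd length 5, so it cannot be 2-colored; at least 3 time slots are needed.
3 time slots suffice: time slot 1 → {Ops, Finance}; time slot 2 → {Legal, Research}; time slot 3 → {Audit}. Each listed conflict is separated.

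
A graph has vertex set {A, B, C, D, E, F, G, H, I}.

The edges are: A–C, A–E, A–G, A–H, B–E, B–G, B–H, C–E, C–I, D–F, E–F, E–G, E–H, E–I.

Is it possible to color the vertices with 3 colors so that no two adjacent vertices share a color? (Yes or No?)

Yes

The chromatic number is 3. B, E, H are pairwise adjacent, so at least 3 colors are needed.
One proper 3-coloring: A=2, B=2, C=3, D=1, E=1, F=2, G=3, H=3, I=2.
That is already a proper 3-coloring.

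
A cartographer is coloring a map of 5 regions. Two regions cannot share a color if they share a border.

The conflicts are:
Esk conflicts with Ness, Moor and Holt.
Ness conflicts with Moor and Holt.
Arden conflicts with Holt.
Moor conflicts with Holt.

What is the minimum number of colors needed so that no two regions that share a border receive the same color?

Esk, Ness, Moor, Holt are mutually in conflict, so at least 4 colors are needed.
4 colors suffice: color 1 → {Holt}; color 2 → {Arden, Moor}; color 3 → {Ness}; color 4 → {Esk}. Each listed conflict is separated.

4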